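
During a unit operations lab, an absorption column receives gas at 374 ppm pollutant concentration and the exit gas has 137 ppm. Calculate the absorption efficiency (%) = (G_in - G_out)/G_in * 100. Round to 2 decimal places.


Efficiency = (G_in - G_out) / G_in * 100%
Efficiency = (374 - 137) / 374 * 100
Efficiency = 237 / 374 * 100
Efficiency = 63.37%


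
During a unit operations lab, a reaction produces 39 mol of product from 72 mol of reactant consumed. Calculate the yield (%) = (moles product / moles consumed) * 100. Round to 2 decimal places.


Yield = (moles product / moles consumed) * 100%
Yield = (39 / 72) * 100
Yield = 0.5417 * 100
Yield = 54.17%


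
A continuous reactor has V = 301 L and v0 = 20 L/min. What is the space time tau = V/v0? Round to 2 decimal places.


tau = V / v0
tau = 301 / 20
tau = 15.05 min


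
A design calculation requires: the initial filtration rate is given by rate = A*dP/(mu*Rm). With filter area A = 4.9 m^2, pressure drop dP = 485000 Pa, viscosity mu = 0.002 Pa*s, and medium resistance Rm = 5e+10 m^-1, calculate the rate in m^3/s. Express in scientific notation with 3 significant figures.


rate = A * dP / (mu * Rm)
rate = 4.9 * 485000 / (0.002 * 5e+10)
rate = 2376500.0 / 1.000e+08
rate = 2.38e-02 m^3/s


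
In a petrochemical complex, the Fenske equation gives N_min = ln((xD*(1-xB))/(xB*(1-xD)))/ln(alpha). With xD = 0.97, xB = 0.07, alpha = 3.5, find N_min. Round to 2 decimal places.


N_min = ln((xD*(1-xB))/(xB*(1-xD))) / ln(alpha)
Numerator inside ln: 0.9021 / 0.0021 = 429.571429
ln(429.571429) = 6.062788
ln(alpha) = ln(3.5) = 1.252763
N_min = 6.062788 / 1.252763 = 4.84


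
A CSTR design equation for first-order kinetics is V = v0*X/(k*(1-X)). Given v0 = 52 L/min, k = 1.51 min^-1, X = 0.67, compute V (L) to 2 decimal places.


V = v0 * X / (k * (1 - X))
V = 52 * 0.67 / (1.51 * (1 - 0.67))
V = 34.84 / (1.51 * 0.33)
V = 34.84 / 0.4983
V = 69.92 L


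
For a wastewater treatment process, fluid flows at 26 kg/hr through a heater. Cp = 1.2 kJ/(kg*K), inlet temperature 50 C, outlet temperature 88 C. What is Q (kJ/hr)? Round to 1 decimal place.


Q = m_dot * Cp * (T2 - T1)
Q = 26 * 1.2 * (88 - 50)
Q = 26 * 1.2 * 38
Q = 1185.6 kJ/hr


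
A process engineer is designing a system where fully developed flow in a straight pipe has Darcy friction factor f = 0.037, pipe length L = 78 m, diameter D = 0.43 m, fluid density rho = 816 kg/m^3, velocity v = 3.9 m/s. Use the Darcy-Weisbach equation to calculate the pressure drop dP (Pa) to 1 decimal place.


dP = f * (L/D) * (rho*v^2/2)
dP = 0.037 * (78/0.43) * (816*3.9^2/2)
L/D = 181.39534884
rho*v^2/2 = 816*15.21/2 = 6205.68
dP = 0.037 * 181.39534884 * 6205.68
dP = 41650.2 Pa


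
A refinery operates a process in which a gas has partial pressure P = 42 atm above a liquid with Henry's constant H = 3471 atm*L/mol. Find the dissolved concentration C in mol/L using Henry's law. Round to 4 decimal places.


C = P / H
C = 42 / 3471
C = 0.0121 mol/L


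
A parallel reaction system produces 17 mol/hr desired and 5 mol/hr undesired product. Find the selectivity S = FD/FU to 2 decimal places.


S = desired product rate / undesired product rate
S = 17 / 5
S = 3.40


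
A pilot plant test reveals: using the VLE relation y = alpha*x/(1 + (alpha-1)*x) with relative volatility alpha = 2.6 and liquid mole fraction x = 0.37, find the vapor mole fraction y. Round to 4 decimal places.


y = alpha*x / (1 + (alpha-1)*x)
y = 2.6*0.37 / (1 + (2.6-1)*0.37)
y = 0.962 / (1 + 0.592)
y = 0.962 / 1.592
y = 0.6043


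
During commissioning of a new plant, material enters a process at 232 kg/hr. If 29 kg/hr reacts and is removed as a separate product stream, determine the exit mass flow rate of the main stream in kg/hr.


Steady-state mass balance on the main outlet: F_out = F_in - F_removed
F_out = 232 - 29
F_out = 203 kg/hr


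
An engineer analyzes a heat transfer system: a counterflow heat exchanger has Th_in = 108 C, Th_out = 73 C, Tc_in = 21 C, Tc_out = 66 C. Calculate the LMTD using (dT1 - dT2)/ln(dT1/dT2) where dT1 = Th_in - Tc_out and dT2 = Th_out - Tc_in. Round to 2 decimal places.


dT1 = Th_in - Tc_out = 108 - 66 = 42
dT2 = Th_out - Tc_in = 73 - 21 = 52
LMTD = (dT1 - dT2) / ln(dT1/dT2)
LMTD = (42 - 52) / ln(42/52)
LMTD = 46.82 K


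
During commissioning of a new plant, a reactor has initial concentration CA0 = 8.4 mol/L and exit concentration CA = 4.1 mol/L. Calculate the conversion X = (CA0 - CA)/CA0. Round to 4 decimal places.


X = (CA0 - CA) / CA0
X = (8.4 - 4.1) / 8.4
X = 4.3 / 8.4
X = 0.5119


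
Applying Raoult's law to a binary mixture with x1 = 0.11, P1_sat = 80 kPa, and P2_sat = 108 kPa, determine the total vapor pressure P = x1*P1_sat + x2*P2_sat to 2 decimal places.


P = x1*P1_sat + x2*P2_sat
x2 = 1 - x1 = 1 - 0.11 = 0.89
P = 0.11*80 + 0.89*108
P = 8.8 + 96.12
P = 104.92 kPa


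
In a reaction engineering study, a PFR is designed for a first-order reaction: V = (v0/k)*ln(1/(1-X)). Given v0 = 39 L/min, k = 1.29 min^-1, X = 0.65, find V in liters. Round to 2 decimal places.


V = (v0/k) * ln(1/(1-X))
V = (39/1.29) * ln(1/(1-0.65))
V = 30.232558 * ln(2.857143)
V = 30.232558 * 1.049822
V = 31.74 L


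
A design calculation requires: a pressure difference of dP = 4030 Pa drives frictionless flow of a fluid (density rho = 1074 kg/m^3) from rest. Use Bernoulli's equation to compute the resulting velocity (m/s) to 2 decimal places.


v = sqrt(2*dP/rho)
v = sqrt(2*4030/1074)
v = sqrt(7.504655)
v = 2.74 m/s


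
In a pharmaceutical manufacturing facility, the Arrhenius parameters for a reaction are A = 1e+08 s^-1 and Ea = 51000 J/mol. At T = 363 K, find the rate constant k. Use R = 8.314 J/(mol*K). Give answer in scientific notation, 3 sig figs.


k = A * exp(-Ea/(R*T))
k = 1e+08 * exp(-51000 / (8.314 * 363))
k = 1e+08 * exp(-16.898709)
k = 4.58e+00


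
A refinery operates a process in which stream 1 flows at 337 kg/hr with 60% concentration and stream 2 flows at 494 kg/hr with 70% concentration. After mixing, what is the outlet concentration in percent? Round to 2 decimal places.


Mass balance on solute: F1*x1 + F2*x2 = F3*x3
F3 = F1 + F2 = 337 + 494 = 831 kg/hr
x3 = (F1*x1 + F2*x2)/F3
x3 = (337*0.6 + 494*0.7) / 831
x3 = 65.94%


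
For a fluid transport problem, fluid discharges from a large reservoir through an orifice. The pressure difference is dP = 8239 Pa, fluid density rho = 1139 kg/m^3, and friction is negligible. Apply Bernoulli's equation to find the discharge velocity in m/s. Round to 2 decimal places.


v = sqrt(2*dP/rho)
v = sqrt(2*8239/1139)
v = sqrt(14.467076)
v = 3.80 m/s


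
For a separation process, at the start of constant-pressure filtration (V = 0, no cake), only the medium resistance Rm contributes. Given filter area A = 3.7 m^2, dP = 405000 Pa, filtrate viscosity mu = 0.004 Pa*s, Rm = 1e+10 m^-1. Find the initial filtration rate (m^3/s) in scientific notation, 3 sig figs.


rate = A * dP / (mu * Rm)
rate = 3.7 * 405000 / (0.004 * 1e+10)
rate = 1498500.0 / 4.000e+07
rate = 3.75e-02 m^3/s


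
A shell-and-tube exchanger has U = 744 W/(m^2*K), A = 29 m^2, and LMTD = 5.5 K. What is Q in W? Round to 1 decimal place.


Q = U * A * LMTD
Q = 744 * 29 * 5.5
Q = 118668.0 W


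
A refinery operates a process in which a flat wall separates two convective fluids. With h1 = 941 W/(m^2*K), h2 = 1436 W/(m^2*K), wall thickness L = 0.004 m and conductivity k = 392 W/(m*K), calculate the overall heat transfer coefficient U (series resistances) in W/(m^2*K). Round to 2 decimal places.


1/U = 1/h1 + L/k + 1/h2
1/U = 1/941 + 0.004/392 + 1/1436
1/U = 0.0010626993 + 1.02041e-05 + 0.0006963788
1/U = 0.0017692822
U = 565.20 W/(m^2*K)


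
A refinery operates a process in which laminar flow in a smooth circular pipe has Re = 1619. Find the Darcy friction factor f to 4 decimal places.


f = 64 / Re
f = 64 / 1619
f = 0.0395


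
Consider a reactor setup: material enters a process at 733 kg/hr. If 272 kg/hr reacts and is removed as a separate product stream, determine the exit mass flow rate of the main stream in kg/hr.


Steady-state mass balance on the main outlet: F_out = F_in - F_removed
F_out = 733 - 272
F_out = 461 kg/hr


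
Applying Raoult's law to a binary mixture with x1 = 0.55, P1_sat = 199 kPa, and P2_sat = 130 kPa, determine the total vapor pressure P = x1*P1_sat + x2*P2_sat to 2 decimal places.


P = x1*P1_sat + x2*P2_sat
x2 = 1 - x1 = 1 - 0.55 = 0.45
P = 0.55*199 + 0.45*130
P = 109.45 + 58.5
P = 167.95 kPa


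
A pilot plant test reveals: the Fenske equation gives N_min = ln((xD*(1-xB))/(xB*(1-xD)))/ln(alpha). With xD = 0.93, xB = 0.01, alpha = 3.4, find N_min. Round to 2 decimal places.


N_min = ln((xD*(1-xB))/(xB*(1-xD))) / ln(alpha)
Numerator inside ln: 0.9207 / 0.0007 = 1315.285714
ln(1315.285714) = 7.181809
ln(alpha) = ln(3.4) = 1.223775
N_min = 7.181809 / 1.223775 = 5.87


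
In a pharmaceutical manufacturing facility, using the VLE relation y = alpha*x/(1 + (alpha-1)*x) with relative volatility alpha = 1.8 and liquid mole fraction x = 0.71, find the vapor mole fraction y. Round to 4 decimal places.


y = alpha*x / (1 + (alpha-1)*x)
y = 1.8*0.71 / (1 + (1.8-1)*0.71)
y = 1.278 / (1 + 0.568)
y = 1.278 / 1.568
y = 0.8151


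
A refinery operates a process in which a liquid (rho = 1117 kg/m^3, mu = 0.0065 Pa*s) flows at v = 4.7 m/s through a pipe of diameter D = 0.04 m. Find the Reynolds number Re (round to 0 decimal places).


Re = rho * v * D / mu
Re = 1117 * 4.7 * 0.04 / 0.0065
Re = 209.996 / 0.0065
Re = 32307


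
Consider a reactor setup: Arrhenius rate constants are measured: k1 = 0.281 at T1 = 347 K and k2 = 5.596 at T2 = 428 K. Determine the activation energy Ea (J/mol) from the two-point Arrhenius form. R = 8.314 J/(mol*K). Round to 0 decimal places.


Ea = R * ln(k2/k1) / (1/T1 - 1/T2)
ln(k2/k1) = ln(5.596/0.281) = 2.9914527
1/T1 - 1/T2 = 1/347 - 1/428 = 0.000545395782
Ea = 8.314 * 2.9914527 / 0.000545395782
Ea = 45602 J/mol


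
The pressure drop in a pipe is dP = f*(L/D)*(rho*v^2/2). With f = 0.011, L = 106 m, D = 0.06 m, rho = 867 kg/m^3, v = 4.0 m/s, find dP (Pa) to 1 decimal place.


dP = f * (L/D) * (rho*v^2/2)
dP = 0.011 * (106/0.06) * (867*4.0^2/2)
L/D = 1766.66666667
rho*v^2/2 = 867*16.0/2 = 6936.0
dP = 0.011 * 1766.66666667 * 6936.0
dP = 134789.6 Pa


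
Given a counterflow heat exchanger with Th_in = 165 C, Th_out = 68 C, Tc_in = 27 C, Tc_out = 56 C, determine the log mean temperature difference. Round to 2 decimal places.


dT1 = Th_in - Tc_out = 165 - 56 = 109
dT2 = Th_out - Tc_in = 68 - 27 = 41
LMTD = (dT1 - dT2) / ln(dT1/dT2)
LMTD = (109 - 41) / ln(109/41)
LMTD = 69.55 K


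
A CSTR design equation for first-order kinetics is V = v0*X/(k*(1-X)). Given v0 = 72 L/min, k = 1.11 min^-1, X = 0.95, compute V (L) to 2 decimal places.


V = v0 * X / (k * (1 - X))
V = 72 * 0.95 / (1.11 * (1 - 0.95))
V = 68.4 / (1.11 * 0.05)
V = 68.4 / 0.0555
V = 1232.43 L


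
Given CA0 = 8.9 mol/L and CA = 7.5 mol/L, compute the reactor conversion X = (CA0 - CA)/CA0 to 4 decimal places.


X = (CA0 - CA) / CA0
X = (8.9 - 7.5) / 8.9
X = 1.4 / 8.9
X = 0.1573


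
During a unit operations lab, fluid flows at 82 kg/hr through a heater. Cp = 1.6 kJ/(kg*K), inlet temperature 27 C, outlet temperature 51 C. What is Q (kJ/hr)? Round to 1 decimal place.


Q = m_dot * Cp * (T2 - T1)
Q = 82 * 1.6 * (51 - 27)
Q = 82 * 1.6 * 24
Q = 3148.8 kJ/hr


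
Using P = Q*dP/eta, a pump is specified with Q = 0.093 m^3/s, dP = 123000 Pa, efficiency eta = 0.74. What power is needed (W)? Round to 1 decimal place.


P = Q * dP / eta
P = 0.093 * 123000 / 0.74
P = 11439.0 / 0.74
P = 15458.1 W


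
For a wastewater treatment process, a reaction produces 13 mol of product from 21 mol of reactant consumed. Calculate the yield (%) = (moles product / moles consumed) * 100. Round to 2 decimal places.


Yield = (moles product / moles consumed) * 100%
Yield = (13 / 21) * 100
Yield = 0.619 * 100
Yield = 61.90%


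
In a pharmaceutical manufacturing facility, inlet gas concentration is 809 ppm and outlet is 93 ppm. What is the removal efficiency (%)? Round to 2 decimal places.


Efficiency = (G_in - G_out) / G_in * 100%
Efficiency = (809 - 93) / 809 * 100
Efficiency = 716 / 809 * 100
Efficiency = 88.50%


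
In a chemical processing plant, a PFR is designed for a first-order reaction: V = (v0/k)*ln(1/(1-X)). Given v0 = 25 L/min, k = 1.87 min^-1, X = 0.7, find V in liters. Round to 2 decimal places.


V = (v0/k) * ln(1/(1-X))
V = (25/1.87) * ln(1/(1-0.7))
V = 13.368984 * ln(3.333333)
V = 13.368984 * 1.203973
V = 16.10 L


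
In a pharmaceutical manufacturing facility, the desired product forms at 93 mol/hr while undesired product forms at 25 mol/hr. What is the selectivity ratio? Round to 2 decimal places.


S = desired product rate / undesired product rate
S = 93 / 25
S = 3.72


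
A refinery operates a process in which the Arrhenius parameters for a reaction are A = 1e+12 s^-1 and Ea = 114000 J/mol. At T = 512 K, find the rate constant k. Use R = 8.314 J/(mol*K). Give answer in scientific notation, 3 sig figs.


k = A * exp(-Ea/(R*T))
k = 1e+12 * exp(-114000 / (8.314 * 512))
k = 1e+12 * exp(-26.780882)
k = 2.34e+00


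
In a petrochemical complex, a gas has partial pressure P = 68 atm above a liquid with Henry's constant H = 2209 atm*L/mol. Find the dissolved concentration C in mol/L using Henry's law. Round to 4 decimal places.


C = P / H
C = 68 / 2209
C = 0.0308 mol/L


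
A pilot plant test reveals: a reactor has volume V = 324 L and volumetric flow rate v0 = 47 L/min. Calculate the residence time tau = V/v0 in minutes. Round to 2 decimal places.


tau = V / v0
tau = 324 / 47
tau = 6.89 min


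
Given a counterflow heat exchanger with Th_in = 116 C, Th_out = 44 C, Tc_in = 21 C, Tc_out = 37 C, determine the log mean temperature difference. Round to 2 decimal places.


dT1 = Th_in - Tc_out = 116 - 37 = 79
dT2 = Th_out - Tc_in = 44 - 21 = 23
LMTD = (dT1 - dT2) / ln(dT1/dT2)
LMTD = (79 - 23) / ln(79/23)
LMTD = 45.38 K


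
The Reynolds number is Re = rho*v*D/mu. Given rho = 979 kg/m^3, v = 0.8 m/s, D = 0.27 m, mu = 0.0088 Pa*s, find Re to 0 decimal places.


Re = rho * v * D / mu
Re = 979 * 0.8 * 0.27 / 0.0088
Re = 211.464 / 0.0088
Re = 24030


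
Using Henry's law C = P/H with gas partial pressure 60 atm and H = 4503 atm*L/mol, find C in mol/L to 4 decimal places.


C = P / H
C = 60 / 4503
C = 0.0133 mol/L


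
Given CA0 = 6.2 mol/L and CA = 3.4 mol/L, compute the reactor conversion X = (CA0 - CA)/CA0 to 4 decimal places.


X = (CA0 - CA) / CA0
X = (6.2 - 3.4) / 6.2
X = 2.8 / 6.2
X = 0.4516


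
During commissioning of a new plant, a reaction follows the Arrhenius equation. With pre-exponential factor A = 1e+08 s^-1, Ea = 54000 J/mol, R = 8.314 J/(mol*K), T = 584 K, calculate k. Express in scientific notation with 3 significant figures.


k = A * exp(-Ea/(R*T))
k = 1e+08 * exp(-54000 / (8.314 * 584))
k = 1e+08 * exp(-11.121693)
k = 1.48e+03


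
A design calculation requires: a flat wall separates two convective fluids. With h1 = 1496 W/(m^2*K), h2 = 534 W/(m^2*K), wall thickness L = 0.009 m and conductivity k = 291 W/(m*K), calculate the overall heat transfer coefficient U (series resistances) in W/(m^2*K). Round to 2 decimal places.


1/U = 1/h1 + L/k + 1/h2
1/U = 1/1496 + 0.009/291 + 1/534
1/U = 0.0006684492 + 3.09278e-05 + 0.0018726592
1/U = 0.0025720362
U = 388.80 W/(m^2*K)


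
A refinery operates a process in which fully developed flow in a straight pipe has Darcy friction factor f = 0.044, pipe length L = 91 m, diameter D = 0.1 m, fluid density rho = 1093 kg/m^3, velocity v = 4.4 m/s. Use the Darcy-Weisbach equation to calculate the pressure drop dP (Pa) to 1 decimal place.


dP = f * (L/D) * (rho*v^2/2)
dP = 0.044 * (91/0.1) * (1093*4.4^2/2)
L/D = 910.0
rho*v^2/2 = 1093*19.36/2 = 10580.24
dP = 0.044 * 910.0 * 10580.24
dP = 423632.8 Pa


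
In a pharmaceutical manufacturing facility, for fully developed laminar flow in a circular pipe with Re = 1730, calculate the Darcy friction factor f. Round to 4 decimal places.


f = 64 / Re
f = 64 / 1730
f = 0.0370


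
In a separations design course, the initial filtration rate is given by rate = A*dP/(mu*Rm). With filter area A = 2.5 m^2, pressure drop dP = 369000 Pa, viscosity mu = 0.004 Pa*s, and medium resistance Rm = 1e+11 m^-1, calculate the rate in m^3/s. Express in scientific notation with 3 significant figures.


rate = A * dP / (mu * Rm)
rate = 2.5 * 369000 / (0.004 * 1e+11)
rate = 922500.0 / 4.000e+08
rate = 2.31e-03 m^3/s


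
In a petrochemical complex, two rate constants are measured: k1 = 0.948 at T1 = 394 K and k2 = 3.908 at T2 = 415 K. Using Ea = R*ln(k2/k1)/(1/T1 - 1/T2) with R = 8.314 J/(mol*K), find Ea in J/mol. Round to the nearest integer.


Ea = R * ln(k2/k1) / (1/T1 - 1/T2)
ln(k2/k1) = ln(3.908/0.948) = 1.4164265
1/T1 - 1/T2 = 1/394 - 1/415 = 0.000128432512
Ea = 8.314 * 1.4164265 / 0.000128432512
Ea = 91692 J/mol


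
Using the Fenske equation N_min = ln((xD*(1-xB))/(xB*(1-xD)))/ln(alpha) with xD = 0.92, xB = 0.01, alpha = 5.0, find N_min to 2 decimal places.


N_min = ln((xD*(1-xB))/(xB*(1-xD))) / ln(alpha)
Numerator inside ln: 0.9108 / 0.0008 = 1138.5
ln(1138.5) = 7.037467
ln(alpha) = ln(5.0) = 1.609438
N_min = 7.037467 / 1.609438 = 4.37


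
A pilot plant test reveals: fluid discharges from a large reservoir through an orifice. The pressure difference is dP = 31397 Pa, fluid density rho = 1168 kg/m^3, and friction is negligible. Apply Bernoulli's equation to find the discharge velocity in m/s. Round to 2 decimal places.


v = sqrt(2*dP/rho)
v = sqrt(2*31397/1168)
v = sqrt(53.761986)
v = 7.33 m/s


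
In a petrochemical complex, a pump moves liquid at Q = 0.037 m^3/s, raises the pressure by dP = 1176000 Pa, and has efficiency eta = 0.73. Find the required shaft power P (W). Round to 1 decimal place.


P = Q * dP / eta
P = 0.037 * 1176000 / 0.73
P = 43512.0 / 0.73
P = 59605.5 W


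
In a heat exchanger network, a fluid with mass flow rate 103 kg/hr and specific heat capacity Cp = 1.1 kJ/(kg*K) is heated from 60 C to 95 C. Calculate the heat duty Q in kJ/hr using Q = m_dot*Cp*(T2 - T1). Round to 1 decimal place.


Q = m_dot * Cp * (T2 - T1)
Q = 103 * 1.1 * (95 - 60)
Q = 103 * 1.1 * 35
Q = 3965.5 kJ/hr


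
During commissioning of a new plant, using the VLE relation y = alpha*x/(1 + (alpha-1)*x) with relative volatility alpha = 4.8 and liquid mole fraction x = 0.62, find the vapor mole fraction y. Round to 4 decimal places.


y = alpha*x / (1 + (alpha-1)*x)
y = 4.8*0.62 / (1 + (4.8-1)*0.62)
y = 2.976 / (1 + 2.356)
y = 2.976 / 3.356
y = 0.8868


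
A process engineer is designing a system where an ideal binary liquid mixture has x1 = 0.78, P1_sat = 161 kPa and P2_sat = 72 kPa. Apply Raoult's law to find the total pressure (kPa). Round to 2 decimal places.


P = x1*P1_sat + x2*P2_sat
x2 = 1 - x1 = 1 - 0.78 = 0.22
P = 0.78*161 + 0.22*72
P = 125.58 + 15.84
P = 141.42 kPa


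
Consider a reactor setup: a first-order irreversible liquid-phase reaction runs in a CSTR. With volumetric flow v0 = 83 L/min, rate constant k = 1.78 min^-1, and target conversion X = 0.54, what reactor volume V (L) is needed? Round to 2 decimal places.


V = v0 * X / (k * (1 - X))
V = 83 * 0.54 / (1.78 * (1 - 0.54))
V = 44.82 / (1.78 * 0.46)
V = 44.82 / 0.8188
V = 54.74 L


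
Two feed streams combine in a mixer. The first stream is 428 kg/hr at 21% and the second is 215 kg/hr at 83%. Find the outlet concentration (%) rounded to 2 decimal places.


Mass balance on solute: F1*x1 + F2*x2 = F3*x3
F3 = F1 + F2 = 428 + 215 = 643 kg/hr
x3 = (F1*x1 + F2*x2)/F3
x3 = (428*0.21 + 215*0.83) / 643
x3 = 41.73%


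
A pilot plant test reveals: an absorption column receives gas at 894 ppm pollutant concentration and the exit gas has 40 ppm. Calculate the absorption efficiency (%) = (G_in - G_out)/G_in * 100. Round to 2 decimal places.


Efficiency = (G_in - G_out) / G_in * 100%
Efficiency = (894 - 40) / 894 * 100
Efficiency = 854 / 894 * 100
Efficiency = 95.53%


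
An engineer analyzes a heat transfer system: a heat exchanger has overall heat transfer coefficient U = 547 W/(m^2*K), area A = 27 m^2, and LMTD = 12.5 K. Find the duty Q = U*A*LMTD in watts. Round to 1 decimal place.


Q = U * A * LMTD
Q = 547 * 27 * 12.5
Q = 184612.5 W


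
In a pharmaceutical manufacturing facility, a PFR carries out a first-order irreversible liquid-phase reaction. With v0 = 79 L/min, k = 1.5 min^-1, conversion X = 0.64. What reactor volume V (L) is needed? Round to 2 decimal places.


V = (v0/k) * ln(1/(1-X))
V = (79/1.5) * ln(1/(1-0.64))
V = 52.666667 * ln(2.777778)
V = 52.666667 * 1.021651
V = 53.81 L


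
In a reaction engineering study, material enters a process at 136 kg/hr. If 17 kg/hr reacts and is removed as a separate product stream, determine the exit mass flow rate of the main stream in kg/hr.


Steady-state mass balance on the main outlet: F_out = F_in - F_removed
F_out = 136 - 17
F_out = 119 kg/hr


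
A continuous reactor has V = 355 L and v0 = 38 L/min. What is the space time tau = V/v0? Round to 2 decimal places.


tau = V / v0
tau = 355 / 38
tau = 9.34 min


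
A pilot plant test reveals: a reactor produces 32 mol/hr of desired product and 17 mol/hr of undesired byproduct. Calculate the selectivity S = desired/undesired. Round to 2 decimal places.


S = desired product rate / undesired product rate
S = 32 / 17
S = 1.88


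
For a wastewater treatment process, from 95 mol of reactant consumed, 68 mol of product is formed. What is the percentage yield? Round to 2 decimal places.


Yield = (moles product / moles consumed) * 100%
Yield = (68 / 95) * 100
Yield = 0.7158 * 100
Yield = 71.58%


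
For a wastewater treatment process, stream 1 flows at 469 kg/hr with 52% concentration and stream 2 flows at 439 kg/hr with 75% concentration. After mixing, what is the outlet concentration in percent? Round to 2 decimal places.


Mass balance on solute: F1*x1 + F2*x2 = F3*x3
F3 = F1 + F2 = 469 + 439 = 908 kg/hr
x3 = (F1*x1 + F2*x2)/F3
x3 = (469*0.52 + 439*0.75) / 908
x3 = 63.12%


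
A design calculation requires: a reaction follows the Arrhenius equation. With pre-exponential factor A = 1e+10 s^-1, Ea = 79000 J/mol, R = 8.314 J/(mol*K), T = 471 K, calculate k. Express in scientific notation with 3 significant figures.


k = A * exp(-Ea/(R*T))
k = 1e+10 * exp(-79000 / (8.314 * 471))
k = 1e+10 * exp(-20.174193)
k = 1.73e+01


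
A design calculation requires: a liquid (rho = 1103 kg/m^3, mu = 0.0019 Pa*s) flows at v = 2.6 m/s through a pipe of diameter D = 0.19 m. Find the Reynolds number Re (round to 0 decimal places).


Re = rho * v * D / mu
Re = 1103 * 2.6 * 0.19 / 0.0019
Re = 544.882 / 0.0019
Re = 286780


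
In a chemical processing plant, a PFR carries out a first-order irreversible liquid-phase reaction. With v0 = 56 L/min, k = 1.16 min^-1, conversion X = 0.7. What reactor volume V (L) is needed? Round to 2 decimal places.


V = (v0/k) * ln(1/(1-X))
V = (56/1.16) * ln(1/(1-0.7))
V = 48.275862 * ln(3.333333)
V = 48.275862 * 1.203973
V = 58.12 L


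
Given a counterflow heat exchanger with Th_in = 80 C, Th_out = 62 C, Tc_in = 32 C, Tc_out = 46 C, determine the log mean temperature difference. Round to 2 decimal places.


dT1 = Th_in - Tc_out = 80 - 46 = 34
dT2 = Th_out - Tc_in = 62 - 32 = 30
LMTD = (dT1 - dT2) / ln(dT1/dT2)
LMTD = (34 - 30) / ln(34/30)
LMTD = 31.96 K


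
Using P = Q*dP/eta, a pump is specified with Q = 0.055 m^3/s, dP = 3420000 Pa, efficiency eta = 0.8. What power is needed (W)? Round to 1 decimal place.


P = Q * dP / eta
P = 0.055 * 3420000 / 0.8
P = 188100.0 / 0.8
P = 235125.0 W


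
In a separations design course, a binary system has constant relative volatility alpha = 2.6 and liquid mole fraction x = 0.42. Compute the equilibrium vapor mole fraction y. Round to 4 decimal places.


y = alpha*x / (1 + (alpha-1)*x)
y = 2.6*0.42 / (1 + (2.6-1)*0.42)
y = 1.092 / (1 + 0.672)
y = 1.092 / 1.672
y = 0.6531


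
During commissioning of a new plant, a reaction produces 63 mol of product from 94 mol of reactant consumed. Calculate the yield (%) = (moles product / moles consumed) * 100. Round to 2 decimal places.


Yield = (moles product / moles consumed) * 100%
Yield = (63 / 94) * 100
Yield = 0.6702 * 100
Yield = 67.02%


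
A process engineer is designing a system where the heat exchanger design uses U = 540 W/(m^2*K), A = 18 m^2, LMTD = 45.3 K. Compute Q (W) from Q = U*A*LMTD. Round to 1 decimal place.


Q = U * A * LMTD
Q = 540 * 18 * 45.3
Q = 440316.0 W


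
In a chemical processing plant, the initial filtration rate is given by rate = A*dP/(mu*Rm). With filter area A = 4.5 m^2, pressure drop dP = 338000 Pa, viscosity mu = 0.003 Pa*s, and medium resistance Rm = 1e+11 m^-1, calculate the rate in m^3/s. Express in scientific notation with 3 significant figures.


rate = A * dP / (mu * Rm)
rate = 4.5 * 338000 / (0.003 * 1e+11)
rate = 1521000.0 / 3.000e+08
rate = 5.07e-03 m^3/s


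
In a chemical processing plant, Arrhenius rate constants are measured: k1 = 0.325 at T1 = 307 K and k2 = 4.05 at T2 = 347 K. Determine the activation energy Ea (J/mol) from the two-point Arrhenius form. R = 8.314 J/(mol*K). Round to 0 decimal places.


Ea = R * ln(k2/k1) / (1/T1 - 1/T2)
ln(k2/k1) = ln(4.05/0.325) = 2.522647
1/T1 - 1/T2 = 1/307 - 1/347 = 0.00037548461
Ea = 8.314 * 2.522647 / 0.00037548461
Ea = 55857 J/mol


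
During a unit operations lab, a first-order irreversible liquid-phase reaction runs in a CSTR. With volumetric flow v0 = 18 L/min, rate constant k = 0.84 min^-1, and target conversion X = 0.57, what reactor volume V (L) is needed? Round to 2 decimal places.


V = v0 * X / (k * (1 - X))
V = 18 * 0.57 / (0.84 * (1 - 0.57))
V = 10.26 / (0.84 * 0.43)
V = 10.26 / 0.3612
V = 28.41 L


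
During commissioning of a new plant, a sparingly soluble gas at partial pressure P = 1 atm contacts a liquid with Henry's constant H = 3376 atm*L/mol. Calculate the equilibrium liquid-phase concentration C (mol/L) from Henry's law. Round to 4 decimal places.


C = P / H
C = 1 / 3376
C = 0.0003 mol/L


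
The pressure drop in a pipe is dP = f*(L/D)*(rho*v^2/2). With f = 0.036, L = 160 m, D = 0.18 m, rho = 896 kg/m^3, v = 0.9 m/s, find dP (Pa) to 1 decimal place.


dP = f * (L/D) * (rho*v^2/2)
dP = 0.036 * (160/0.18) * (896*0.9^2/2)
L/D = 888.88888889
rho*v^2/2 = 896*0.81/2 = 362.88
dP = 0.036 * 888.88888889 * 362.88
dP = 11612.2 Pa


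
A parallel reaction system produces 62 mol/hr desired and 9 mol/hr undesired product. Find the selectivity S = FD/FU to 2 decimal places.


S = desired product rate / undesired product rate
S = 62 / 9
S = 6.89


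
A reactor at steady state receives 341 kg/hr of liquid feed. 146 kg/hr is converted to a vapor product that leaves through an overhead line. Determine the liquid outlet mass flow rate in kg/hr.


Steady-state mass balance on the main outlet: F_out = F_in - F_removed
F_out = 341 - 146
F_out = 195 kg/hr


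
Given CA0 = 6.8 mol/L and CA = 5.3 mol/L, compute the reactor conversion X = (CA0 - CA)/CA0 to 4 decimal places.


X = (CA0 - CA) / CA0
X = (6.8 - 5.3) / 6.8
X = 1.5 / 6.8
X = 0.2206


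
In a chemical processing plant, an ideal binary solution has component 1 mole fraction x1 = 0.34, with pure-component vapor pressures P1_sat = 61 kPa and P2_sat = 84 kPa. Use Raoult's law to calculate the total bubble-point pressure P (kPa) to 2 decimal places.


P = x1*P1_sat + x2*P2_sat
x2 = 1 - x1 = 1 - 0.34 = 0.66
P = 0.34*61 + 0.66*84
P = 20.74 + 55.44
P = 76.18 kPa


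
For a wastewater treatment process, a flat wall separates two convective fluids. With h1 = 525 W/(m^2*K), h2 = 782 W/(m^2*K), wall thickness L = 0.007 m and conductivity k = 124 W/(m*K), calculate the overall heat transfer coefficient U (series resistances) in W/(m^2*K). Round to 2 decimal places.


1/U = 1/h1 + L/k + 1/h2
1/U = 1/525 + 0.007/124 + 1/782
1/U = 0.0019047619 + 5.64516e-05 + 0.0012787724
1/U = 0.0032399859
U = 308.64 W/(m^2*K)


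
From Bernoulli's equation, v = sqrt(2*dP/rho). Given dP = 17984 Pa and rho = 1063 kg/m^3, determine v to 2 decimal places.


v = sqrt(2*dP/rho)
v = sqrt(2*17984/1063)
v = sqrt(33.836312)
v = 5.82 m/s


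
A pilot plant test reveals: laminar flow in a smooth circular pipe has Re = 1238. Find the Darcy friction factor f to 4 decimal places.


f = 64 / Re
f = 64 / 1238
f = 0.0517


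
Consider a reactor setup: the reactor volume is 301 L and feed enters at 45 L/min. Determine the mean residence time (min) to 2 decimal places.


tau = V / v0
tau = 301 / 45
tau = 6.69 min


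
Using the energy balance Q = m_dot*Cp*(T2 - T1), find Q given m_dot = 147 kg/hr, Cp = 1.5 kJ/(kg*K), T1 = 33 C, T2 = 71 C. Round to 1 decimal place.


Q = m_dot * Cp * (T2 - T1)
Q = 147 * 1.5 * (71 - 33)
Q = 147 * 1.5 * 38
Q = 8379.0 kJ/hr


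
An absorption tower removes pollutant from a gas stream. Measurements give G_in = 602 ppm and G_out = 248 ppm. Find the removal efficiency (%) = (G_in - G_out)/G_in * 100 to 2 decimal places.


Efficiency = (G_in - G_out) / G_in * 100%
Efficiency = (602 - 248) / 602 * 100
Efficiency = 354 / 602 * 100
Efficiency = 58.80%


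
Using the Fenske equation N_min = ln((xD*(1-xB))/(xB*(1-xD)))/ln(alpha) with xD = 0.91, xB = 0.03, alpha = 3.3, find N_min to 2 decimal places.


N_min = ln((xD*(1-xB))/(xB*(1-xD))) / ln(alpha)
Numerator inside ln: 0.8827 / 0.0027 = 326.925926
ln(326.925926) = 5.789734
ln(alpha) = ln(3.3) = 1.193922
N_min = 5.789734 / 1.193922 = 4.85


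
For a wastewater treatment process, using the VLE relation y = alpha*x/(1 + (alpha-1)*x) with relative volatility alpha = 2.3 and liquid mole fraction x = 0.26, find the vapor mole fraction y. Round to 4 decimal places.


y = alpha*x / (1 + (alpha-1)*x)
y = 2.3*0.26 / (1 + (2.3-1)*0.26)
y = 0.598 / (1 + 0.338)
y = 0.598 / 1.338
y = 0.4469


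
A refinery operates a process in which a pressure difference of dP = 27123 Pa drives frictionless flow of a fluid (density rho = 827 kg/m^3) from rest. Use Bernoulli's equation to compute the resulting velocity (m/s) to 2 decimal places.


v = sqrt(2*dP/rho)
v = sqrt(2*27123/827)
v = sqrt(65.593712)
v = 8.10 m/s


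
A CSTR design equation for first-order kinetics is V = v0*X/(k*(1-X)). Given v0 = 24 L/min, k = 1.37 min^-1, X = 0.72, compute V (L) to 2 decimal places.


V = v0 * X / (k * (1 - X))
V = 24 * 0.72 / (1.37 * (1 - 0.72))
V = 17.28 / (1.37 * 0.28)
V = 17.28 / 0.3836
V = 45.05 L


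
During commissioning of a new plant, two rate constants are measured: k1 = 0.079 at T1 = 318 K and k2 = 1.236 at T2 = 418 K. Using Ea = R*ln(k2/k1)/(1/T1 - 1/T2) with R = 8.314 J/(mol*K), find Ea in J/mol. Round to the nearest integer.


Ea = R * ln(k2/k1) / (1/T1 - 1/T2)
ln(k2/k1) = ln(1.236/0.079) = 2.7501878
1/T1 - 1/T2 = 1/318 - 1/418 = 0.00075230959
Ea = 8.314 * 2.7501878 / 0.00075230959
Ea = 30393 J/mol


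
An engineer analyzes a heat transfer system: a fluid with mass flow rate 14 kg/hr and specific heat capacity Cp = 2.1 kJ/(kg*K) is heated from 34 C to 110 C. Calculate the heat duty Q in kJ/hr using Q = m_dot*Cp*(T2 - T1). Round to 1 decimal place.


Q = m_dot * Cp * (T2 - T1)
Q = 14 * 2.1 * (110 - 34)
Q = 14 * 2.1 * 76
Q = 2234.4 kJ/hr


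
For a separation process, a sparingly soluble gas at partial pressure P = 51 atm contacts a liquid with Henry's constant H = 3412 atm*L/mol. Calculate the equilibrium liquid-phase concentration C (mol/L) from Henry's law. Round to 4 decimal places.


C = P / H
C = 51 / 3412
C = 0.0149 mol/L


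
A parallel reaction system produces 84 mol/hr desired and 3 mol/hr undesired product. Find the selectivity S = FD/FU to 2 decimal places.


S = desired product rate / undesired product rate
S = 84 / 3
S = 28.00


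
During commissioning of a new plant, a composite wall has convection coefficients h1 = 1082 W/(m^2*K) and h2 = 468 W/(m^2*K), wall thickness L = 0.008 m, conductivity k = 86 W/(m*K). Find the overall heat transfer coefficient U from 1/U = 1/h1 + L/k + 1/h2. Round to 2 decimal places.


1/U = 1/h1 + L/k + 1/h2
1/U = 1/1082 + 0.008/86 + 1/468
1/U = 0.0009242144 + 9.30233e-05 + 0.0021367521
1/U = 0.0031539898
U = 317.06 W/(m^2*K)


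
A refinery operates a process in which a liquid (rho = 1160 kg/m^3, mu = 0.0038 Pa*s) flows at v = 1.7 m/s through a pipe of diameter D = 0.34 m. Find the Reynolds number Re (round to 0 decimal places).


Re = rho * v * D / mu
Re = 1160 * 1.7 * 0.34 / 0.0038
Re = 670.48 / 0.0038
Re = 176442


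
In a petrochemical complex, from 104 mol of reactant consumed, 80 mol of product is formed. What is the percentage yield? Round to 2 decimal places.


Yield = (moles product / moles consumed) * 100%
Yield = (80 / 104) * 100
Yield = 0.7692 * 100
Yield = 76.92%


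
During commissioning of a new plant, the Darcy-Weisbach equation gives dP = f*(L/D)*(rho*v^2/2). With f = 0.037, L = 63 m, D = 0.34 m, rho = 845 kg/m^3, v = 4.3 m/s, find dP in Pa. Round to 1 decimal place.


dP = f * (L/D) * (rho*v^2/2)
dP = 0.037 * (63/0.34) * (845*4.3^2/2)
L/D = 185.29411765
rho*v^2/2 = 845*18.49/2 = 7812.025
dP = 0.037 * 185.29411765 * 7812.025
dP = 53558.3 Pa


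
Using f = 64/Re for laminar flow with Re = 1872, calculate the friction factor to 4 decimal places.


f = 64 / Re
f = 64 / 1872
f = 0.0342


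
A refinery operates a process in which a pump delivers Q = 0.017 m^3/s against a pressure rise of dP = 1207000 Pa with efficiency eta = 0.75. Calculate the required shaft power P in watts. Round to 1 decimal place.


P = Q * dP / eta
P = 0.017 * 1207000 / 0.75
P = 20519.0 / 0.75
P = 27358.7 W


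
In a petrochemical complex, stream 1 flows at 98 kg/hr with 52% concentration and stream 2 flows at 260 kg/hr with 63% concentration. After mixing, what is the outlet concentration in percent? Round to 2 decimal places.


Mass balance on solute: F1*x1 + F2*x2 = F3*x3
F3 = F1 + F2 = 98 + 260 = 358 kg/hr
x3 = (F1*x1 + F2*x2)/F3
x3 = (98*0.52 + 260*0.63) / 358
x3 = 59.99%


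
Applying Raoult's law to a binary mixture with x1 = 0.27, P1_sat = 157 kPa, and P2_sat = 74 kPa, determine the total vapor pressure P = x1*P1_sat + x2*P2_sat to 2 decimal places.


P = x1*P1_sat + x2*P2_sat
x2 = 1 - x1 = 1 - 0.27 = 0.73
P = 0.27*157 + 0.73*74
P = 42.39 + 54.02
P = 96.41 kPa


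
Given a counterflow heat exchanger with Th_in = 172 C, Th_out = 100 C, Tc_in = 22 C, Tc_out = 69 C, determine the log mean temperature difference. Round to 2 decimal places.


dT1 = Th_in - Tc_out = 172 - 69 = 103
dT2 = Th_out - Tc_in = 100 - 22 = 78
LMTD = (dT1 - dT2) / ln(dT1/dT2)
LMTD = (103 - 78) / ln(103/78)
LMTD = 89.92 K


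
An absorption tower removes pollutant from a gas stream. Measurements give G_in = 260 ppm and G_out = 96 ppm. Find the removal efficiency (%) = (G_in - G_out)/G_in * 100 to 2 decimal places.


Efficiency = (G_in - G_out) / G_in * 100%
Efficiency = (260 - 96) / 260 * 100
Efficiency = 164 / 260 * 100
Efficiency = 63.08%


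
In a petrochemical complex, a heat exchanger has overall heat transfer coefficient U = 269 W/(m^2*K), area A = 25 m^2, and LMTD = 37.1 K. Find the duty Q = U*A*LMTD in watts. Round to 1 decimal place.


Q = U * A * LMTD
Q = 269 * 25 * 37.1
Q = 249497.5 W


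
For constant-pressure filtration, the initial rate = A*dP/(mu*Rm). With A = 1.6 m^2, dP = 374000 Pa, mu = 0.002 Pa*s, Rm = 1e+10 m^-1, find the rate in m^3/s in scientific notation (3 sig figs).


rate = A * dP / (mu * Rm)
rate = 1.6 * 374000 / (0.002 * 1e+10)
rate = 598400.0 / 2.000e+07
rate = 2.99e-02 m^3/s


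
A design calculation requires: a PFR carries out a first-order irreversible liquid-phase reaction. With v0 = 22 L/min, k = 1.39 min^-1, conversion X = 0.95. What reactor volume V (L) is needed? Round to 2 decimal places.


V = (v0/k) * ln(1/(1-X))
V = (22/1.39) * ln(1/(1-0.95))
V = 15.827338 * ln(20.0)
V = 15.827338 * 2.995732
V = 47.41 L


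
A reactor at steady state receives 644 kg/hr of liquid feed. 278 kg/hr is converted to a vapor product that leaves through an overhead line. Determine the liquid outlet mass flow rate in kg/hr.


Steady-state mass balance on the main outlet: F_out = F_in - F_removed
F_out = 644 - 278
F_out = 366 kg/hr


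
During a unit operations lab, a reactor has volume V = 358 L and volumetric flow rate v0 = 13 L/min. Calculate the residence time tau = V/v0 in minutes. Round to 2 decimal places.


tau = V / v0
tau = 358 / 13
tau = 27.54 min


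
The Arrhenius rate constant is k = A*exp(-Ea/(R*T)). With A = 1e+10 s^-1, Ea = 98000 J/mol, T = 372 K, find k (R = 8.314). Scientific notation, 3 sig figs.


k = A * exp(-Ea/(R*T))
k = 1e+10 * exp(-98000 / (8.314 * 372))
k = 1e+10 * exp(-31.686416)
k = 1.73e-04


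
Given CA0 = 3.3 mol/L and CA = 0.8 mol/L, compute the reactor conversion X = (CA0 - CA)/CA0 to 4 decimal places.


X = (CA0 - CA) / CA0
X = (3.3 - 0.8) / 3.3
X = 2.5 / 3.3
X = 0.7576


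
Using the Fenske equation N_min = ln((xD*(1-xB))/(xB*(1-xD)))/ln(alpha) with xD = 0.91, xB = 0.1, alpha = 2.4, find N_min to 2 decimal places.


N_min = ln((xD*(1-xB))/(xB*(1-xD))) / ln(alpha)
Numerator inside ln: 0.819 / 0.009 = 91.0
ln(91.0) = 4.51086
ln(alpha) = ln(2.4) = 0.875469
N_min = 4.51086 / 0.875469 = 5.15


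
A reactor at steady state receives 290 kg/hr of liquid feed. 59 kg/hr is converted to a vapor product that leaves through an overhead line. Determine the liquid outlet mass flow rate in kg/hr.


Steady-state mass balance on the main outlet: F_out = F_in - F_removed
F_out = 290 - 59
F_out = 231 kg/hr


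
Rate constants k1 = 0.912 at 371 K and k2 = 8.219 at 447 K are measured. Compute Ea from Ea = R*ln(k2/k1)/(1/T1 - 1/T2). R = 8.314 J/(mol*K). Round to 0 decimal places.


Ea = R * ln(k2/k1) / (1/T1 - 1/T2)
ln(k2/k1) = ln(8.219/0.912) = 2.1985638
1/T1 - 1/T2 = 1/371 - 1/447 = 0.000458281324
Ea = 8.314 * 2.1985638 / 0.000458281324
Ea = 39886 J/mol


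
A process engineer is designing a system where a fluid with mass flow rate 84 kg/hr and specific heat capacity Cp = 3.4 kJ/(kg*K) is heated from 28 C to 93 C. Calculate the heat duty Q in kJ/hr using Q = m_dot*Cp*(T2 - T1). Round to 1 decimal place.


Q = m_dot * Cp * (T2 - T1)
Q = 84 * 3.4 * (93 - 28)
Q = 84 * 3.4 * 65
Q = 18564.0 kJ/hr


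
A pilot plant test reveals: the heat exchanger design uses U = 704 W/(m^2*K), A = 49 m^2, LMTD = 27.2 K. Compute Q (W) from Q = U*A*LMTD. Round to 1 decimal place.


Q = U * A * LMTD
Q = 704 * 49 * 27.2
Q = 938291.2 W


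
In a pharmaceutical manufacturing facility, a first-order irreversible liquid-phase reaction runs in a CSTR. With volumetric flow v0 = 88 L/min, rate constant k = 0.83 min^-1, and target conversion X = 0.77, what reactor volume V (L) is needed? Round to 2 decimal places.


V = v0 * X / (k * (1 - X))
V = 88 * 0.77 / (0.83 * (1 - 0.77))
V = 67.76 / (0.83 * 0.23)
V = 67.76 / 0.1909
V = 354.95 L


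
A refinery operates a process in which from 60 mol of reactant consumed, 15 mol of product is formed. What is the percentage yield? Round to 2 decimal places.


Yield = (moles product / moles consumed) * 100%
Yield = (15 / 60) * 100
Yield = 0.25 * 100
Yield = 25.00%


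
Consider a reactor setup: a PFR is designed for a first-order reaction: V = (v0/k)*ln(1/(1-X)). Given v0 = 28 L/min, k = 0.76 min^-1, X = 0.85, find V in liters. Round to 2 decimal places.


V = (v0/k) * ln(1/(1-X))
V = (28/0.76) * ln(1/(1-0.85))
V = 36.842105 * ln(6.666667)
V = 36.842105 * 1.89712
V = 69.89 L


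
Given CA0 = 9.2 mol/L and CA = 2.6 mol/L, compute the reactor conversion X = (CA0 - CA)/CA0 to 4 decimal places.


X = (CA0 - CA) / CA0
X = (9.2 - 2.6) / 9.2
X = 6.6 / 9.2
X = 0.7174
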